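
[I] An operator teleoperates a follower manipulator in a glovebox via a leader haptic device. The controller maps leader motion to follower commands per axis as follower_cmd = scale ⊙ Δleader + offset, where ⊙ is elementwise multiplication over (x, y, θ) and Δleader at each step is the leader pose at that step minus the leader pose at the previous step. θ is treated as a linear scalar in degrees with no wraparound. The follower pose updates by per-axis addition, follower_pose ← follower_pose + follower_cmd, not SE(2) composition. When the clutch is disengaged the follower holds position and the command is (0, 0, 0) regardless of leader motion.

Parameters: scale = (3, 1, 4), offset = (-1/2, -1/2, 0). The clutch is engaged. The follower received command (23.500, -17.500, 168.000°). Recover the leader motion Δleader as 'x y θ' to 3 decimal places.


axis x: (23.500 − -1/2) / (3) = 8.000
axis y: (-17.500 − -1/2) / (1) = -17.000
axis θ: (168.000 − 0) / (4) = 42.000

8.000 -17.000 42.000


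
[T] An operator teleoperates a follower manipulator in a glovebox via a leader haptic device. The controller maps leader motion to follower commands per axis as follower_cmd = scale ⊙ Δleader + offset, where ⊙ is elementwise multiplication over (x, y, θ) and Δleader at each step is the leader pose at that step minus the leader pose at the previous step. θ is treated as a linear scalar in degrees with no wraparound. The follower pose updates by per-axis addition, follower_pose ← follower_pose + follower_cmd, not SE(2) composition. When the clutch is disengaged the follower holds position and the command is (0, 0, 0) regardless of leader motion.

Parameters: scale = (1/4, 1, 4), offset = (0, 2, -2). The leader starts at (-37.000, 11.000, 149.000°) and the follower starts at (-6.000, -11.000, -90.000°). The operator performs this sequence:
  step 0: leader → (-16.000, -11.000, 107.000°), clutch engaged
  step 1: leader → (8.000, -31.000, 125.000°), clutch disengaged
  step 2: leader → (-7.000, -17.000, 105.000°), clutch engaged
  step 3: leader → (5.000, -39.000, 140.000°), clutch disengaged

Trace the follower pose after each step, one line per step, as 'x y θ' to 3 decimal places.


step 0: Δleader=(21.000, -22.000, -42.000°), engaged; cmd=(5.250, -20.000, -170.000°) → follower=(-0.750, -31.000, -260.000°)
step 1: Δleader=(24.000, -20.000, 18.000°), disengaged; cmd=(0,0,0) → follower holds at (-0.750, -31.000, -260.000°)
step 2: Δleader=(-15.000, 14.000, -20.000°), engaged; cmd=(-3.750, 16.000, -82.000°) → follower=(-4.500, -15.000, -342.000°)
step 3: Δleader=(12.000, -22.000, 35.000°), disengaged; cmd=(0,0,0) → follower holds at (-4.500, -15.000, -342.000°)

-0.750 -31.000 -260.000
-0.750 -31.000 -260.000
-4.500 -15.000 -342.000
-4.500 -15.000 -342.000


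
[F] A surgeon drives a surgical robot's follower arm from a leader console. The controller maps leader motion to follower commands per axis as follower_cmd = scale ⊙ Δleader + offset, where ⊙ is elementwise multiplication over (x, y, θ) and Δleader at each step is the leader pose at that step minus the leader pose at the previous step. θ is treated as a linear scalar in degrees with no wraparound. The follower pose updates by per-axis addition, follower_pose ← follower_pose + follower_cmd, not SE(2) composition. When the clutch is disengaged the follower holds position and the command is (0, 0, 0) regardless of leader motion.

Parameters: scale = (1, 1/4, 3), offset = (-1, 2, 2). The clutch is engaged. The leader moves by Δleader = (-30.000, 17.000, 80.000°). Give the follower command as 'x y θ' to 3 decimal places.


axis x: 1·-30.000 + -1 = -31.000
axis y: 1/4·17.000 + 2 = 6.250
axis θ: 3·80.000 + 2 = 242.000

-31.000 6.250 242.000


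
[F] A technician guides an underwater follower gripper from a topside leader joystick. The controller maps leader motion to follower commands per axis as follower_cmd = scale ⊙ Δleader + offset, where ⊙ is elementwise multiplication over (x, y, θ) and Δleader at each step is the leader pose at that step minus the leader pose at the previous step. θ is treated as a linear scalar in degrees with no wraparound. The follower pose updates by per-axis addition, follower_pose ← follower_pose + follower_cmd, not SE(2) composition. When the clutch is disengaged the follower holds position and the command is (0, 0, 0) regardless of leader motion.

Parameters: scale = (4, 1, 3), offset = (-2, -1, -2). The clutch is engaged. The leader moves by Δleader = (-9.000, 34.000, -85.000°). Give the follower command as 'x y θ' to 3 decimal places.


-38.000 33.000 -257.000

axis x: 4·-9.000 + -2 = -38.000
axis y: 1·34.000 + -1 = 33.000
axis θ: 3·-85.000 + -2 = -257.000


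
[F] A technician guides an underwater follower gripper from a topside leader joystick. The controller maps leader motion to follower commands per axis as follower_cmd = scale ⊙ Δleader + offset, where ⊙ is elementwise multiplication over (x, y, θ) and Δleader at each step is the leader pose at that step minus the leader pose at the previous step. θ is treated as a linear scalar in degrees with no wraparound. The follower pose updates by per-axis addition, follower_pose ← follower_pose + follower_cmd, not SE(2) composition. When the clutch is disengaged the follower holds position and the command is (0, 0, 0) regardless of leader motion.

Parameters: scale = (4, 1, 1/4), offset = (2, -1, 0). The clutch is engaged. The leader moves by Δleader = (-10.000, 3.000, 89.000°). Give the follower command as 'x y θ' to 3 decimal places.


axis x: 4·-10.000 + 2 = -38.000
axis y: 1·3.000 + -1 = 2.000
axis θ: 1/4·89.000 + 0 = 22.250

-38.000 2.000 22.250


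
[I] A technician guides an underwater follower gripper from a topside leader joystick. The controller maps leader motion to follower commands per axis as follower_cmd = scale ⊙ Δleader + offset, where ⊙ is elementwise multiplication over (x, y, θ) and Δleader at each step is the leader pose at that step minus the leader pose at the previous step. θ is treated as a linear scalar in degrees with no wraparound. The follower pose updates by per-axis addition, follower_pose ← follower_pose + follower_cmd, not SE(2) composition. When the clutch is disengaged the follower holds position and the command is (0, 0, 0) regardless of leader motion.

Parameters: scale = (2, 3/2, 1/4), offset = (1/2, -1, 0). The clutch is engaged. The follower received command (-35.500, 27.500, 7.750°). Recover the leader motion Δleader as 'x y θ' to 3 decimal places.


axis x: (-35.500 − 1/2) / (2) = -18.000
axis y: (27.500 − -1) / (3/2) = 19.000
axis θ: (7.750 − 0) / (1/4) = 31.000

-18.000 19.000 31.000


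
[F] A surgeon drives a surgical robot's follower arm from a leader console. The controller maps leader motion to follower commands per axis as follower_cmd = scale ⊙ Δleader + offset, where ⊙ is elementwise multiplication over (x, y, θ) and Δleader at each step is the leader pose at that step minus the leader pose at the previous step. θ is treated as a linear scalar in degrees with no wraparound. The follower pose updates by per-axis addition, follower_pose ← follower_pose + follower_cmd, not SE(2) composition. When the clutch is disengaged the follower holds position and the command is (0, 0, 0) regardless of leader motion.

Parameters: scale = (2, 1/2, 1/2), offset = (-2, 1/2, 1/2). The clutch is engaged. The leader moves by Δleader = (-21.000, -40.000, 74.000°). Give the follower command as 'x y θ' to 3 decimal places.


-44.000 -19.500 37.500

axis x: 2·-21.000 + -2 = -44.000
axis y: 1/2·-40.000 + 1/2 = -19.500
axis θ: 1/2·74.000 + 1/2 = 37.500


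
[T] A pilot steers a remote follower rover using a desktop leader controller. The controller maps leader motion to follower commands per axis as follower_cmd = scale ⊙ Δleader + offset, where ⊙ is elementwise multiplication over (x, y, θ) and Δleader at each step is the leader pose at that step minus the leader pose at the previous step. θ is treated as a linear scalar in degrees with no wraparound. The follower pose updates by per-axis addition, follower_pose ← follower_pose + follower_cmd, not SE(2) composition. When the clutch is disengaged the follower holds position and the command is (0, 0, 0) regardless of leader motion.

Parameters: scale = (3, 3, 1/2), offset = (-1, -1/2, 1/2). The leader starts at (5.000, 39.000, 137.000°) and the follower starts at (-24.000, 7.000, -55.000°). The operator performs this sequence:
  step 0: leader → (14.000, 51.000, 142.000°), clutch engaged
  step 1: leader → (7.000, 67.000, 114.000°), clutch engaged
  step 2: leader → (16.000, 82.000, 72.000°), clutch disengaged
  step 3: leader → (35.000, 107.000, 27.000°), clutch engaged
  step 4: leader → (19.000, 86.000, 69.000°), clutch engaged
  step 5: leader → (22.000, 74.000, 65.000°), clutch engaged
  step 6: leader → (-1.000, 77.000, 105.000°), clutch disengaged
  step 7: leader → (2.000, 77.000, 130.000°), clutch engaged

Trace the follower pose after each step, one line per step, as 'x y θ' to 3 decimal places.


step 0: Δleader=(9.000, 12.000, 5.000°), engaged; cmd=(26.000, 35.500, 3.000°) → follower=(2.000, 42.500, -52.000°)
step 1: Δleader=(-7.000, 16.000, -28.000°), engaged; cmd=(-22.000, 47.500, -13.500°) → follower=(-20.000, 90.000, -65.500°)
step 2: Δleader=(9.000, 15.000, -42.000°), disengaged; cmd=(0,0,0) → follower holds at (-20.000, 90.000, -65.500°)
step 3: Δleader=(19.000, 25.000, -45.000°), engaged; cmd=(56.000, 74.500, -22.000°) → follower=(36.000, 164.500, -87.500°)
step 4: Δleader=(-16.000, -21.000, 42.000°), engaged; cmd=(-49.000, -63.500, 21.500°) → follower=(-13.000, 101.000, -66.000°)
step 5: Δleader=(3.000, -12.000, -4.000°), engaged; cmd=(8.000, -36.500, -1.500°) → follower=(-5.000, 64.500, -67.500°)
step 6: Δleader=(-23.000, 3.000, 40.000°), disengaged; cmd=(0,0,0) → follower holds at (-5.000, 64.500, -67.500°)
step 7: Δleader=(3.000, 0.000, 25.000°), engaged; cmd=(8.000, -0.500, 13.000°) → follower=(3.000, 64.000, -54.500°)

2.000 42.500 -52.000
-20.000 90.000 -65.500
-20.000 90.000 -65.500
36.000 164.500 -87.500
-13.000 101.000 -66.000
-5.000 64.500 -67.500
-5.000 64.500 -67.500
3.000 64.000 -54.500


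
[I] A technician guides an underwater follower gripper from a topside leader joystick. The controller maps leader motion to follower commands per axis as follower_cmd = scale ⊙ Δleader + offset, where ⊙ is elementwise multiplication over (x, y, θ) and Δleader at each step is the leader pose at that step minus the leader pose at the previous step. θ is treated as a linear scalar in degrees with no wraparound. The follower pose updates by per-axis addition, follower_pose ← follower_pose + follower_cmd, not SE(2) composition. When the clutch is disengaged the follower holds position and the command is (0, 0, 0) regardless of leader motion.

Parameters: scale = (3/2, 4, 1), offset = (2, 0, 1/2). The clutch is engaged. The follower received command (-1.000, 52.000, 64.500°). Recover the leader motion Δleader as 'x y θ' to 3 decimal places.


-2.000 13.000 64.000

axis x: (-1.000 − 2) / (3/2) = -2.000
axis y: (52.000 − 0) / (4) = 13.000
axis θ: (64.500 − 1/2) / (1) = 64.000


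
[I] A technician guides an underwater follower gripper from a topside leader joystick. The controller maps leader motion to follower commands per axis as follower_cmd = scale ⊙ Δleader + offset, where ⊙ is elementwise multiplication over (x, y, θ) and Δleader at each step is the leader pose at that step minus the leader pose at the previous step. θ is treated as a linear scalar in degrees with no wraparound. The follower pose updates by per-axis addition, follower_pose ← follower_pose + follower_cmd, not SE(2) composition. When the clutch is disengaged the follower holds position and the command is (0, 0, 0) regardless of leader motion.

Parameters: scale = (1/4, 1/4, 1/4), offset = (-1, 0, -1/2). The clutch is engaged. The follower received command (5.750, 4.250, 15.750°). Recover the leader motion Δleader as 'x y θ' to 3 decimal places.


axis x: (5.750 − -1) / (1/4) = 27.000
axis y: (4.250 − 0) / (1/4) = 17.000
axis θ: (15.750 − -1/2) / (1/4) = 65.000

27.000 17.000 65.000


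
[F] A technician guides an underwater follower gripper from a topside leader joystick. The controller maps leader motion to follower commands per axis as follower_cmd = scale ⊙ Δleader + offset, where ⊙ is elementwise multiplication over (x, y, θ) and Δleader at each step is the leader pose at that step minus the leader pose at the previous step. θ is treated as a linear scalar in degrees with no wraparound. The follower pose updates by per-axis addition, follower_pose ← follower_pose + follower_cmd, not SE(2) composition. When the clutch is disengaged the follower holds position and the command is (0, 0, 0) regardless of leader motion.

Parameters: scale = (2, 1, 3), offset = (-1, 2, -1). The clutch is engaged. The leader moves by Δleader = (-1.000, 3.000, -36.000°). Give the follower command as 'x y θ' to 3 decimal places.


-3.000 5.000 -109.000

axis x: 2·-1.000 + -1 = -3.000
axis y: 1·3.000 + 2 = 5.000
axis θ: 3·-36.000 + -1 = -109.000


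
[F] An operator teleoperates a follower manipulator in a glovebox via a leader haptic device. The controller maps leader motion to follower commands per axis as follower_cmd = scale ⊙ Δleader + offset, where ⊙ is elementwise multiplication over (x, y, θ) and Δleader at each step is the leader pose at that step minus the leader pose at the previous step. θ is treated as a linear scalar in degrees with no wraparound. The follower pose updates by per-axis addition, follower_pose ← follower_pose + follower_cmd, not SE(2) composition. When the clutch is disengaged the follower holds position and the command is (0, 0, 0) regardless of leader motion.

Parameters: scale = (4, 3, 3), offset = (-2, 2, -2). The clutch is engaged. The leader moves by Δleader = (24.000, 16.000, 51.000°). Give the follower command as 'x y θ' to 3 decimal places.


94.000 50.000 151.000

axis x: 4·24.000 + -2 = 94.000
axis y: 3·16.000 + 2 = 50.000
axis θ: 3·51.000 + -2 = 151.000


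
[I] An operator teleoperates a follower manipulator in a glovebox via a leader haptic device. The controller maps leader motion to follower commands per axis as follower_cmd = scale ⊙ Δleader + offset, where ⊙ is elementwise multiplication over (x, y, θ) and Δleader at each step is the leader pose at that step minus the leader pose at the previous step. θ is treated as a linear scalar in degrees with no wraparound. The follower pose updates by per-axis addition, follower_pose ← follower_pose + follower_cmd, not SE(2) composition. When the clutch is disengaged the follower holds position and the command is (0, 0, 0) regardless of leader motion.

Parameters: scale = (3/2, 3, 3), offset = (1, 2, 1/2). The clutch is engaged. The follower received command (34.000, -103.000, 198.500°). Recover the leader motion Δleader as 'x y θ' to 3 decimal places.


axis x: (34.000 − 1) / (3/2) = 22.000
axis y: (-103.000 − 2) / (3) = -35.000
axis θ: (198.500 − 1/2) / (3) = 66.000

22.000 -35.000 66.000


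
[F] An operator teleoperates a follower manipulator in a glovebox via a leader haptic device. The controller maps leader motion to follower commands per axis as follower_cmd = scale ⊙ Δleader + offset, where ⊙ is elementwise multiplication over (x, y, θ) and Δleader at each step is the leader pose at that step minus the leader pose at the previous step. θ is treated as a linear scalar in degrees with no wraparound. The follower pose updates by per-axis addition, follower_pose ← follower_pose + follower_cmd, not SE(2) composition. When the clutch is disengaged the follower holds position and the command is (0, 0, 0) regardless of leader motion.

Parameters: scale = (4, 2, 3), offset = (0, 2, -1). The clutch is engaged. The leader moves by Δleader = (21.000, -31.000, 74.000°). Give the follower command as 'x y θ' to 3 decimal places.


axis x: 4·21.000 + 0 = 84.000
axis y: 2·-31.000 + 2 = -60.000
axis θ: 3·74.000 + -1 = 221.000

84.000 -60.000 221.000


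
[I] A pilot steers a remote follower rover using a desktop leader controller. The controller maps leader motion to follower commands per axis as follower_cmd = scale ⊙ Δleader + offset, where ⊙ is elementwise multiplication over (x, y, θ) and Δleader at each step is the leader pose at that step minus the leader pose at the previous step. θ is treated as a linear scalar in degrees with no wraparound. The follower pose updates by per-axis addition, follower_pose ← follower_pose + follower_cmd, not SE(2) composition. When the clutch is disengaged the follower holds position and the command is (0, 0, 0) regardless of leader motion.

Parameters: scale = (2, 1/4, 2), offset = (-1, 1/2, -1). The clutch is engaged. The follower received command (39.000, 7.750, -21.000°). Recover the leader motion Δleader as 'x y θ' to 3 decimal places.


axis x: (39.000 − -1) / (2) = 20.000
axis y: (7.750 − 1/2) / (1/4) = 29.000
axis θ: (-21.000 − -1) / (2) = -10.000

20.000 29.000 -10.000


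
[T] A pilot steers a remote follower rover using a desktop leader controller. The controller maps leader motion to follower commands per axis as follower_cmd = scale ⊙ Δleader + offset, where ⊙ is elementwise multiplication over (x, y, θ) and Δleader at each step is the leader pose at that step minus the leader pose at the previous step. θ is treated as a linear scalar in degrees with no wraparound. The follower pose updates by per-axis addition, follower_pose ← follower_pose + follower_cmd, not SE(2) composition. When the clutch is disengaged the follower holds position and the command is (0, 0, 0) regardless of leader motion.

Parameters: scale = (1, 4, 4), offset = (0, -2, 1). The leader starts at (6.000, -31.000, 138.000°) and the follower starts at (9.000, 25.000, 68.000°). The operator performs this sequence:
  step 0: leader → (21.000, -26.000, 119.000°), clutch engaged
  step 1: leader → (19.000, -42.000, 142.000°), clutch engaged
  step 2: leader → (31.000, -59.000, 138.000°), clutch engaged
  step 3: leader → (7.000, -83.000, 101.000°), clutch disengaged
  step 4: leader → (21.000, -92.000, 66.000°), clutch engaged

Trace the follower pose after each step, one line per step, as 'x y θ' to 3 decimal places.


step 0: Δleader=(15.000, 5.000, -19.000°), engaged; cmd=(15.000, 18.000, -75.000°) → follower=(24.000, 43.000, -7.000°)
step 1: Δleader=(-2.000, -16.000, 23.000°), engaged; cmd=(-2.000, -66.000, 93.000°) → follower=(22.000, -23.000, 86.000°)
step 2: Δleader=(12.000, -17.000, -4.000°), engaged; cmd=(12.000, -70.000, -15.000°) → follower=(34.000, -93.000, 71.000°)
step 3: Δleader=(-24.000, -24.000, -37.000°), disengaged; cmd=(0,0,0) → follower holds at (34.000, -93.000, 71.000°)
step 4: Δleader=(14.000, -9.000, -35.000°), engaged; cmd=(14.000, -38.000, -139.000°) → follower=(48.000, -131.000, -68.000°)

24.000 43.000 -7.000
22.000 -23.000 86.000
34.000 -93.000 71.000
34.000 -93.000 71.000
48.000 -131.000 -68.000


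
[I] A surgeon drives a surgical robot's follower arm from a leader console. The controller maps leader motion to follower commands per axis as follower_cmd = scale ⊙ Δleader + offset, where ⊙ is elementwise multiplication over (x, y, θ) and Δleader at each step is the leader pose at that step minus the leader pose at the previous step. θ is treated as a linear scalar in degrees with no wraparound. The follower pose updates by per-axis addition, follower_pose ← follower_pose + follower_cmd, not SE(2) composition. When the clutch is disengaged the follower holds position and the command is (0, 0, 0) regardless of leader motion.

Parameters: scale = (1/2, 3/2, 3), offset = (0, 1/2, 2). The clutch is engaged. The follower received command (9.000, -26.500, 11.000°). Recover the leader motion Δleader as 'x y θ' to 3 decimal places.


axis x: (9.000 − 0) / (1/2) = 18.000
axis y: (-26.500 − 1/2) / (3/2) = -18.000
axis θ: (11.000 − 2) / (3) = 3.000

18.000 -18.000 3.000


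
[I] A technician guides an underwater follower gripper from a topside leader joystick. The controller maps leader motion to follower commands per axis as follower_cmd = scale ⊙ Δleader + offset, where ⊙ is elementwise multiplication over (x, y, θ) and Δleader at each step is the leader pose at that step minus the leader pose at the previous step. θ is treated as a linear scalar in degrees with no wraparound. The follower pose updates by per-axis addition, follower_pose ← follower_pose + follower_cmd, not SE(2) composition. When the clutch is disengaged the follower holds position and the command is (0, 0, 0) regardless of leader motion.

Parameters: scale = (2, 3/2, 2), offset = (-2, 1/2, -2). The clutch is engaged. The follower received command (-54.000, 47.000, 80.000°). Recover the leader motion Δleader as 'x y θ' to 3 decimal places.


axis x: (-54.000 − -2) / (2) = -26.000
axis y: (47.000 − 1/2) / (3/2) = 31.000
axis θ: (80.000 − -2) / (2) = 41.000

-26.000 31.000 41.000


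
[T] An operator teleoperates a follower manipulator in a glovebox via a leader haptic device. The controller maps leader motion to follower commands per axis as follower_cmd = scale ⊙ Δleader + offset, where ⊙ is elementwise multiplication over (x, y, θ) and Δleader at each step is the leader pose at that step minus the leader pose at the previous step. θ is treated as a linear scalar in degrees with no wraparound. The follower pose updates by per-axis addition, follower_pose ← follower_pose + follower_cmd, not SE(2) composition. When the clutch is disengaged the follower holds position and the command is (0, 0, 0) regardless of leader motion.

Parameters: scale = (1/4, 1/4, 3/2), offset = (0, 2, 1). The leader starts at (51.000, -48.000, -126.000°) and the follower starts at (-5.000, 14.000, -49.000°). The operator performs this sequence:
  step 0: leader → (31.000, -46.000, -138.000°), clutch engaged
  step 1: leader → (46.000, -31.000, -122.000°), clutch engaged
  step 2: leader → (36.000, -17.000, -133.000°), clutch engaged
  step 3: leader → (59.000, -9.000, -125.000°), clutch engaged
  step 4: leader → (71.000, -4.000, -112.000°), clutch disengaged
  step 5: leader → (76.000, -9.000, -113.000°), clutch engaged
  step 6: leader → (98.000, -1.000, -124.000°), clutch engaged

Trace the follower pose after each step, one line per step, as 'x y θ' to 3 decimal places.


step 0: Δleader=(-20.000, 2.000, -12.000°), engaged; cmd=(-5.000, 2.500, -17.000°) → follower=(-10.000, 16.500, -66.000°)
step 1: Δleader=(15.000, 15.000, 16.000°), engaged; cmd=(3.750, 5.750, 25.000°) → follower=(-6.250, 22.250, -41.000°)
step 2: Δleader=(-10.000, 14.000, -11.000°), engaged; cmd=(-2.500, 5.500, -15.500°) → follower=(-8.750, 27.750, -56.500°)
step 3: Δleader=(23.000, 8.000, 8.000°), engaged; cmd=(5.750, 4.000, 13.000°) → follower=(-3.000, 31.750, -43.500°)
step 4: Δleader=(12.000, 5.000, 13.000°), disengaged; cmd=(0,0,0) → follower holds at (-3.000, 31.750, -43.500°)
step 5: Δleader=(5.000, -5.000, -1.000°), engaged; cmd=(1.250, 0.750, -0.500°) → follower=(-1.750, 32.500, -44.000°)
step 6: Δleader=(22.000, 8.000, -11.000°), engaged; cmd=(5.500, 4.000, -15.500°) → follower=(3.750, 36.500, -59.500°)

-10.000 16.500 -66.000
-6.250 22.250 -41.000
-8.750 27.750 -56.500
-3.000 31.750 -43.500
-3.000 31.750 -43.500
-1.750 32.500 -44.000
3.750 36.500 -59.500


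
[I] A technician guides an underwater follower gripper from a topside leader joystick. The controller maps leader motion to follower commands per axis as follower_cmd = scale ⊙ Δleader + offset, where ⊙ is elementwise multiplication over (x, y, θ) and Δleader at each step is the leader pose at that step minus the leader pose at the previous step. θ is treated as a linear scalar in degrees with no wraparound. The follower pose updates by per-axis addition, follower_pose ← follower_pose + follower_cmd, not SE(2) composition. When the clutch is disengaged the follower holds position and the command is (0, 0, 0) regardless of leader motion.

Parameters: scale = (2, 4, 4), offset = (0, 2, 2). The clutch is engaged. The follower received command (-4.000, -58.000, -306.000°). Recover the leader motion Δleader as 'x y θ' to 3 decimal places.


-2.000 -15.000 -77.000

axis x: (-4.000 − 0) / (2) = -2.000
axis y: (-58.000 − 2) / (4) = -15.000
axis θ: (-306.000 − 2) / (4) = -77.000


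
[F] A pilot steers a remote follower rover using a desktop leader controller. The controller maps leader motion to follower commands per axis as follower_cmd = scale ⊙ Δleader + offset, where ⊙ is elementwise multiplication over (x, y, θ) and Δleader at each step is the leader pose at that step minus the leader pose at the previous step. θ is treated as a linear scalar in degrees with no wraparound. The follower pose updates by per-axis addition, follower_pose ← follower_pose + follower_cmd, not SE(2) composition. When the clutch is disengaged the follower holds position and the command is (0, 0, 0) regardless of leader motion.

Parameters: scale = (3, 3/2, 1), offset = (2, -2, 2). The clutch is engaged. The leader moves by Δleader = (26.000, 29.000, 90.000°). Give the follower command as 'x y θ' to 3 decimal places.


axis x: 3·26.000 + 2 = 80.000
axis y: 3/2·29.000 + -2 = 41.500
axis θ: 1·90.000 + 2 = 92.000

80.000 41.500 92.000


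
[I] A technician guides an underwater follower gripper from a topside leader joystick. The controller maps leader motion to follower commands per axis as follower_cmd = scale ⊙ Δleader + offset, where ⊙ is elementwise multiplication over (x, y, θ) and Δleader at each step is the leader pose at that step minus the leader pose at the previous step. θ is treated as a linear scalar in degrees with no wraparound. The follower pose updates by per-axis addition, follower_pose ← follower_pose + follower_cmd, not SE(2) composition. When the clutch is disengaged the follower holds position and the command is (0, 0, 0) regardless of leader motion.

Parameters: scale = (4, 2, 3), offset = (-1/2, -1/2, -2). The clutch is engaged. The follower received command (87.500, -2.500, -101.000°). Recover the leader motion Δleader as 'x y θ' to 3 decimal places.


axis x: (87.500 − -1/2) / (4) = 22.000
axis y: (-2.500 − -1/2) / (2) = -1.000
axis θ: (-101.000 − -2) / (3) = -33.000

22.000 -1.000 -33.000


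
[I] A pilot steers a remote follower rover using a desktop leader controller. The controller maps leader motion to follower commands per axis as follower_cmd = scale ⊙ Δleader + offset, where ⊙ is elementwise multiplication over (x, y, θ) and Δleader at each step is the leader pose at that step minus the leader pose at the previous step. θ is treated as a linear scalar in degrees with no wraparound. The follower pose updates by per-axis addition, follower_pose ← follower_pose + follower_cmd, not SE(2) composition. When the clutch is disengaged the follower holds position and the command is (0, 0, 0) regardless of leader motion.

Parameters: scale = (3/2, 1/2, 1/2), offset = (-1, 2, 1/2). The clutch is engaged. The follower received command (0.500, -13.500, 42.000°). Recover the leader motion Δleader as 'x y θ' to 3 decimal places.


1.000 -31.000 83.000

axis x: (0.500 − -1) / (3/2) = 1.000
axis y: (-13.500 − 2) / (1/2) = -31.000
axis θ: (42.000 − 1/2) / (1/2) = 83.000


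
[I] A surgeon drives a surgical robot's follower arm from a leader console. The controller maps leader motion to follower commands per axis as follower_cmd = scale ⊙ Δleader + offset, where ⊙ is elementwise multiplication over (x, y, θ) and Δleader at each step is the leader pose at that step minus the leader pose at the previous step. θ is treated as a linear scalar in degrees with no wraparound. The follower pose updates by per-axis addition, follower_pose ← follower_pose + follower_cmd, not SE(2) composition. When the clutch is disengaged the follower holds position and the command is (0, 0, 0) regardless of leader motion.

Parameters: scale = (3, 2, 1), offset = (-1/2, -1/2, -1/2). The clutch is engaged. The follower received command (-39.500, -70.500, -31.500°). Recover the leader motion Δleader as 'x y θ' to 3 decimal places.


-13.000 -35.000 -31.000

axis x: (-39.500 − -1/2) / (3) = -13.000
axis y: (-70.500 − -1/2) / (2) = -35.000
axis θ: (-31.500 − -1/2) / (1) = -31.000


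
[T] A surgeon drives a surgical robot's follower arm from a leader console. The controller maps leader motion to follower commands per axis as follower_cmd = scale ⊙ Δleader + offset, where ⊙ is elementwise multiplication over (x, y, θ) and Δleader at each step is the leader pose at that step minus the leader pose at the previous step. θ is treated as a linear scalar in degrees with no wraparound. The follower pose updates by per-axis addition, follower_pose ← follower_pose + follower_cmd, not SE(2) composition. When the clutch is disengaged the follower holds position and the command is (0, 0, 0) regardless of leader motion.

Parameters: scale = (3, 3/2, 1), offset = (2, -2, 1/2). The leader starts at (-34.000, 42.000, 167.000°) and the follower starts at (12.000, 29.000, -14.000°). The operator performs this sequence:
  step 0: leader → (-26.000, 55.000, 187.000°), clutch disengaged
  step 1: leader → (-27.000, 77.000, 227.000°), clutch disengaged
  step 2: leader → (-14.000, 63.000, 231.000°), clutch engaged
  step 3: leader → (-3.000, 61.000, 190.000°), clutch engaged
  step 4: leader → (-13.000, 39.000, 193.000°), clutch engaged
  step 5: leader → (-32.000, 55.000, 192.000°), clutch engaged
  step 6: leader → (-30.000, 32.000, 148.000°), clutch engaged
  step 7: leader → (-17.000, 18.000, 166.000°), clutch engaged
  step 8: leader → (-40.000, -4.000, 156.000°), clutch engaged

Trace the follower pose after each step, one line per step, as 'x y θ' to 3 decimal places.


step 0: Δleader=(8.000, 13.000, 20.000°), disengaged; cmd=(0,0,0) → follower holds at (12.000, 29.000, -14.000°)
step 1: Δleader=(-1.000, 22.000, 40.000°), disengaged; cmd=(0,0,0) → follower holds at (12.000, 29.000, -14.000°)
step 2: Δleader=(13.000, -14.000, 4.000°), engaged; cmd=(41.000, -23.000, 4.500°) → follower=(53.000, 6.000, -9.500°)
step 3: Δleader=(11.000, -2.000, -41.000°), engaged; cmd=(35.000, -5.000, -40.500°) → follower=(88.000, 1.000, -50.000°)
step 4: Δleader=(-10.000, -22.000, 3.000°), engaged; cmd=(-28.000, -35.000, 3.500°) → follower=(60.000, -34.000, -46.500°)
step 5: Δleader=(-19.000, 16.000, -1.000°), engaged; cmd=(-55.000, 22.000, -0.500°) → follower=(5.000, -12.000, -47.000°)
step 6: Δleader=(2.000, -23.000, -44.000°), engaged; cmd=(8.000, -36.500, -43.500°) → follower=(13.000, -48.500, -90.500°)
step 7: Δleader=(13.000, -14.000, 18.000°), engaged; cmd=(41.000, -23.000, 18.500°) → follower=(54.000, -71.500, -72.000°)
step 8: Δleader=(-23.000, -22.000, -10.000°), engaged; cmd=(-67.000, -35.000, -9.500°) → follower=(-13.000, -106.500, -81.500°)

12.000 29.000 -14.000
12.000 29.000 -14.000
53.000 6.000 -9.500
88.000 1.000 -50.000
60.000 -34.000 -46.500
5.000 -12.000 -47.000
13.000 -48.500 -90.500
54.000 -71.500 -72.000
-13.000 -106.500 -81.500


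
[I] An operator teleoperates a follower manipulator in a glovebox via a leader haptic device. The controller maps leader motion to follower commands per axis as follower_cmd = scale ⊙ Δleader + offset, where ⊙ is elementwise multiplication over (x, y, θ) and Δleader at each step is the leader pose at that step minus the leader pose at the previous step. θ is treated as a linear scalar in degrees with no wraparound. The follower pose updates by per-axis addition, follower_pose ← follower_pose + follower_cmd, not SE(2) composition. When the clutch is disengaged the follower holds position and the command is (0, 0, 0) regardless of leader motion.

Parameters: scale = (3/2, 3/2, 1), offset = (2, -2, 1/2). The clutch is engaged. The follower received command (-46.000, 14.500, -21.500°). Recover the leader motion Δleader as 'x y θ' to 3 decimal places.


axis x: (-46.000 − 2) / (3/2) = -32.000
axis y: (14.500 − -2) / (3/2) = 11.000
axis θ: (-21.500 − 1/2) / (1) = -22.000

-32.000 11.000 -22.000


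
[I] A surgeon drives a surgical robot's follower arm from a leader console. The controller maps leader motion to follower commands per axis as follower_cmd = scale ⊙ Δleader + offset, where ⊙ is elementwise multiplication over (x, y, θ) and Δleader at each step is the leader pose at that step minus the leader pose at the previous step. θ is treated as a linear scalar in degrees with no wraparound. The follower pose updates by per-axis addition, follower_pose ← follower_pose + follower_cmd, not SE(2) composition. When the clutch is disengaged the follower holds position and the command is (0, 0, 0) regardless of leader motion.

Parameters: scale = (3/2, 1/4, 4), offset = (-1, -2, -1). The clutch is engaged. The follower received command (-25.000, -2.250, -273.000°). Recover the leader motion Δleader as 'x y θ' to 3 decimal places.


-16.000 -1.000 -68.000

axis x: (-25.000 − -1) / (3/2) = -16.000
axis y: (-2.250 − -2) / (1/4) = -1.000
axis θ: (-273.000 − -1) / (4) = -68.000


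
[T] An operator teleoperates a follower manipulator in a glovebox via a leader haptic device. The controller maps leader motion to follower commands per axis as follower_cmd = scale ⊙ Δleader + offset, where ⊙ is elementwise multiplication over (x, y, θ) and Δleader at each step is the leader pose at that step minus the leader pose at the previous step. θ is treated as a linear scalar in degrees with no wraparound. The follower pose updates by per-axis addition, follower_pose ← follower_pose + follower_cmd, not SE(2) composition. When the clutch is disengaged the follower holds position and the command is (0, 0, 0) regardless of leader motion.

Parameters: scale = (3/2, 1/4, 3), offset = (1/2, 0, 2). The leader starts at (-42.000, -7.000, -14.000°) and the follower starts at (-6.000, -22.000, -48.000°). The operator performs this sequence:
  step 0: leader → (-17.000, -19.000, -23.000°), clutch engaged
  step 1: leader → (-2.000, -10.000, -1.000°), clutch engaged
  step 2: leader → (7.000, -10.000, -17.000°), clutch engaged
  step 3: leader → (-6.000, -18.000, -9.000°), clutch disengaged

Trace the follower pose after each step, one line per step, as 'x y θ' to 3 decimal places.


step 0: Δleader=(25.000, -12.000, -9.000°), engaged; cmd=(38.000, -3.000, -25.000°) → follower=(32.000, -25.000, -73.000°)
step 1: Δleader=(15.000, 9.000, 22.000°), engaged; cmd=(23.000, 2.250, 68.000°) → follower=(55.000, -22.750, -5.000°)
step 2: Δleader=(9.000, 0.000, -16.000°), engaged; cmd=(14.000, 0.000, -46.000°) → follower=(69.000, -22.750, -51.000°)
step 3: Δleader=(-13.000, -8.000, 8.000°), disengaged; cmd=(0,0,0) → follower holds at (69.000, -22.750, -51.000°)

32.000 -25.000 -73.000
55.000 -22.750 -5.000
69.000 -22.750 -51.000
69.000 -22.750 -51.000


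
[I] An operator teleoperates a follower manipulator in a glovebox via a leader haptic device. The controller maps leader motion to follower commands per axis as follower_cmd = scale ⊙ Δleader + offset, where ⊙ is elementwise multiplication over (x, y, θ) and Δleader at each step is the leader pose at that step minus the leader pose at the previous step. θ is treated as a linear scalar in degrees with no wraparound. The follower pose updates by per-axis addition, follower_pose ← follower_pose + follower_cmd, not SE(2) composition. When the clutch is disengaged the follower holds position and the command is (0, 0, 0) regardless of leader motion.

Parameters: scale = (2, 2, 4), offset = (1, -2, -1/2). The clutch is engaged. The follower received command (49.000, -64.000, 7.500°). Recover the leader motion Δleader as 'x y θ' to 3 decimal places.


axis x: (49.000 − 1) / (2) = 24.000
axis y: (-64.000 − -2) / (2) = -31.000
axis θ: (7.500 − -1/2) / (4) = 2.000

24.000 -31.000 2.000


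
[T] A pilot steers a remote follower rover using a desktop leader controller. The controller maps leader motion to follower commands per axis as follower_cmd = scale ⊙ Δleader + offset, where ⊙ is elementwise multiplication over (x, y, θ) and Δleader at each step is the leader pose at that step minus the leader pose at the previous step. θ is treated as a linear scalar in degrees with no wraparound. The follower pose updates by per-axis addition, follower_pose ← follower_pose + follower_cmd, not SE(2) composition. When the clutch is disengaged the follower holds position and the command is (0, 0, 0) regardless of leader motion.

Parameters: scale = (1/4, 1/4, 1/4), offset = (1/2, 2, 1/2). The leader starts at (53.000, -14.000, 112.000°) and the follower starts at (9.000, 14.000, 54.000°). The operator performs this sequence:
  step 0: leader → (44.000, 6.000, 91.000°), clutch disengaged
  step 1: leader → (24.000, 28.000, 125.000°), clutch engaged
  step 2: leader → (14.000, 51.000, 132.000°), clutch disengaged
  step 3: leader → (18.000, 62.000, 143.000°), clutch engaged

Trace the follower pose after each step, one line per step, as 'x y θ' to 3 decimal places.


9.000 14.000 54.000
4.500 21.500 63.000
4.500 21.500 63.000
6.000 26.250 66.250

step 0: Δleader=(-9.000, 20.000, -21.000°), disengaged; cmd=(0,0,0) → follower holds at (9.000, 14.000, 54.000°)
step 1: Δleader=(-20.000, 22.000, 34.000°), engaged; cmd=(-4.500, 7.500, 9.000°) → follower=(4.500, 21.500, 63.000°)
step 2: Δleader=(-10.000, 23.000, 7.000°), disengaged; cmd=(0,0,0) → follower holds at (4.500, 21.500, 63.000°)
step 3: Δleader=(4.000, 11.000, 11.000°), engaged; cmd=(1.500, 4.750, 3.250°) → follower=(6.000, 26.250, 66.250°)


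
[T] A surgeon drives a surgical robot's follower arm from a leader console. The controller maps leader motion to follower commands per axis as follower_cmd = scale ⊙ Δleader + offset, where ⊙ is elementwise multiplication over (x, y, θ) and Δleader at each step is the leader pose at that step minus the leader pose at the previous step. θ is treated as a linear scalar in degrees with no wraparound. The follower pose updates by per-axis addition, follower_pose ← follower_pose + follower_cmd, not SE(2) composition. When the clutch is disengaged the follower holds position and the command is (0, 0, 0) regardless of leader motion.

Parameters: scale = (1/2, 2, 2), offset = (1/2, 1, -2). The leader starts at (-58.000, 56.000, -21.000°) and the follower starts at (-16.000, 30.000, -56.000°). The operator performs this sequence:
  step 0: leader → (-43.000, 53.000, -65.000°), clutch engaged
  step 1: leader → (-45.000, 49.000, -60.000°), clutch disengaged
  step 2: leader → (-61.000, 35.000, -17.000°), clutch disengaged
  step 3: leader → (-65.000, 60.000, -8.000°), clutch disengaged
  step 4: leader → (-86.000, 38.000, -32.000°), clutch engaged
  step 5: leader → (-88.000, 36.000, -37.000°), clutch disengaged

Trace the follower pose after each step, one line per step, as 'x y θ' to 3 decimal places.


step 0: Δleader=(15.000, -3.000, -44.000°), engaged; cmd=(8.000, -5.000, -90.000°) → follower=(-8.000, 25.000, -146.000°)
step 1: Δleader=(-2.000, -4.000, 5.000°), disengaged; cmd=(0,0,0) → follower holds at (-8.000, 25.000, -146.000°)
step 2: Δleader=(-16.000, -14.000, 43.000°), disengaged; cmd=(0,0,0) → follower holds at (-8.000, 25.000, -146.000°)
step 3: Δleader=(-4.000, 25.000, 9.000°), disengaged; cmd=(0,0,0) → follower holds at (-8.000, 25.000, -146.000°)
step 4: Δleader=(-21.000, -22.000, -24.000°), engaged; cmd=(-10.000, -43.000, -50.000°) → follower=(-18.000, -18.000, -196.000°)
step 5: Δleader=(-2.000, -2.000, -5.000°), disengaged; cmd=(0,0,0) → follower holds at (-18.000, -18.000, -196.000°)

-8.000 25.000 -146.000
-8.000 25.000 -146.000
-8.000 25.000 -146.000
-8.000 25.000 -146.000
-18.000 -18.000 -196.000
-18.000 -18.000 -196.000
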